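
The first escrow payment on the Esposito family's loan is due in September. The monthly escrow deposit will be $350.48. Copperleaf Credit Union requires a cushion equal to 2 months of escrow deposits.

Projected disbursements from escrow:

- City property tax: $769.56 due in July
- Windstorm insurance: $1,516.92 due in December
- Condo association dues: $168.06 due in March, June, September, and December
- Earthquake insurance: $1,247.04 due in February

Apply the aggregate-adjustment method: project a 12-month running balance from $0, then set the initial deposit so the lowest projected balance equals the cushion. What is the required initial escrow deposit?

$1,698.16

Cushion = 2 × $350.48 = $700.96
Trial balance (start $0, +$350.48 each month, − disbursements):
  Sep: +$350.48 − $168.06 → $182.42
  Oct: +$350.48 → $532.90
  Nov: +$350.48 → $883.38
  Dec: +$350.48 − $1,684.98 → -$451.12
  Jan: +$350.48 → -$100.64
  Feb: +$350.48 − $1,247.04 → -$997.20
  Mar: +$350.48 − $168.06 → -$814.78
  Apr: +$350.48 → -$464.30
  May: +$350.48 → -$113.82
  Jun: +$350.48 − $168.06 → $68.60
  Jul: +$350.48 − $769.56 → -$350.48
  Aug: +$350.48 → $0.00
Lowest trial balance = -$997.20 (Feb)
Initial deposit = cushion − low point = $700.96 − (-$997.20) = $1,698.16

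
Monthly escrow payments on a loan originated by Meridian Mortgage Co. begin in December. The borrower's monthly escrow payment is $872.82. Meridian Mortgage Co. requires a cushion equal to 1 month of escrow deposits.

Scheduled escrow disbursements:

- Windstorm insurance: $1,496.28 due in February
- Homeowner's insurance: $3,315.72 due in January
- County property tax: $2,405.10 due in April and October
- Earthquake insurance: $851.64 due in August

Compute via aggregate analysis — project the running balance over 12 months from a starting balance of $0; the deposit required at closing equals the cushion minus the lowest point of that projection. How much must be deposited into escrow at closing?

$3,725.82

Cushion = 1 × $872.82 = $872.82
Trial balance (start $0, +$872.82 each month, − disbursements):
  Dec: +$872.82 → $872.82
  Jan: +$872.82 − $3,315.72 → -$1,570.08
  Feb: +$872.82 − $1,496.28 → -$2,193.54
  Mar: +$872.82 → -$1,320.72
  Apr: +$872.82 − $2,405.10 → -$2,853.00
  May: +$872.82 → -$1,980.18
  Jun: +$872.82 → -$1,107.36
  Jul: +$872.82 → -$234.54
  Aug: +$872.82 − $851.64 → -$213.36
  Sep: +$872.82 → $659.46
  Oct: +$872.82 − $2,405.10 → -$872.82
  Nov: +$872.82 → $0.00
Lowest trial balance = -$2,853.00 (Apr)
Initial deposit = cushion − low point = $872.82 − (-$2,853.00) = $3,725.82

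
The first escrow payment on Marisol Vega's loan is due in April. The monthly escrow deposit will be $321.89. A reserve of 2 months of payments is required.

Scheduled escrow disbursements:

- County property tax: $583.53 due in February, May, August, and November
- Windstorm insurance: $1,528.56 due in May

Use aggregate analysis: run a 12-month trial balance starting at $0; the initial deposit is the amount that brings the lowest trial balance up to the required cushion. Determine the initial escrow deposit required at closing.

$2,112.09

Cushion = 2 × $321.89 = $643.78
Trial balance (start $0, +$321.89 each month, − disbursements):
  Apr: +$321.89 → $321.89
  May: +$321.89 − $2,112.09 → -$1,468.31
  Jun: +$321.89 → -$1,146.42
  Jul: +$321.89 → -$824.53
  Aug: +$321.89 − $583.53 → -$1,086.17
  Sep: +$321.89 → -$764.28
  Oct: +$321.89 → -$442.39
  Nov: +$321.89 − $583.53 → -$704.03
  Dec: +$321.89 → -$382.14
  Jan: +$321.89 → -$60.25
  Feb: +$321.89 − $583.53 → -$321.89
  Mar: +$321.89 → $0.00
Lowest trial balance = -$1,468.31 (May)
Initial deposit = cushion − low point = $643.78 − (-$1,468.31) = $2,112.09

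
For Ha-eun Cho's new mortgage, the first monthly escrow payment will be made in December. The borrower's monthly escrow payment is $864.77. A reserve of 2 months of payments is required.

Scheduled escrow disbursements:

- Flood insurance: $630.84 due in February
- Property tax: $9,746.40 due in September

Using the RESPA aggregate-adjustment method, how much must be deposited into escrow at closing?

$3,459.08

Cushion = 2 × $864.77 = $1,729.54
Trial balance (start $0, +$864.77 each month, − disbursements):
  Dec: +$864.77 → $864.77
  Jan: +$864.77 → $1,729.54
  Feb: +$864.77 − $630.84 → $1,963.47
  Mar: +$864.77 → $2,828.24
  Apr: +$864.77 → $3,693.01
  May: +$864.77 → $4,557.78
  Jun: +$864.77 → $5,422.55
  Jul: +$864.77 → $6,287.32
  Aug: +$864.77 → $7,152.09
  Sep: +$864.77 − $9,746.40 → -$1,729.54
  Oct: +$864.77 → -$864.77
  Nov: +$864.77 → $0.00
Lowest trial balance = -$1,729.54 (Sep)
Initial deposit = cushion − low point = $1,729.54 − (-$1,729.54) = $3,459.08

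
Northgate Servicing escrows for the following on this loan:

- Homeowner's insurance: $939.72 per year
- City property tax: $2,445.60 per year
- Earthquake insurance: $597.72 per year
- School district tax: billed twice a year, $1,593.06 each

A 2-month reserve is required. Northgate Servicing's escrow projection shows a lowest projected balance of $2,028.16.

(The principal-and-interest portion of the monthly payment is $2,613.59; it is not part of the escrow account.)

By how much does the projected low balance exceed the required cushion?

Homeowner's insurance: $939.72/yr
City property tax: $2,445.60/yr
Earthquake insurance: $597.72/yr
School district tax: $1,593.06 × 2 = $3,186.12/yr
Combined annual = $939.72 + $2,445.60 + $597.72 + $3,186.12 = $7,169.16
Base monthly escrow = $7,169.16 / 12 = $597.43
Required cushion = 2 × $597.43 = $1,194.86
Surplus = $2,028.16 − $1,194.86 = $833.30

$833.30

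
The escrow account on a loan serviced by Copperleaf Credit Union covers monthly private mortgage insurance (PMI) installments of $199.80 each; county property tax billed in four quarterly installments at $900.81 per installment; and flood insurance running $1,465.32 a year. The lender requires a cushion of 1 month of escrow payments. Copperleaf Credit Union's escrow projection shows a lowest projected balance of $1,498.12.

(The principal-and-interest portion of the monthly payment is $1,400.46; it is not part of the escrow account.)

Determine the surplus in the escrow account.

Private mortgage insurance (PMI): $199.80 × 12 = $2,397.60 per year
County property tax: $900.81 × 4 = $3,603.24 per year
Flood insurance: $1,465.32 per year
Total per year = $2,397.60 + $3,603.24 + $1,465.32 = $7,466.16
Monthly escrow = $7,466.16 / 12 = $622.18
Required reserve = 1 × $622.18 = $622.18
Excess over cushion: $1,498.12 − $622.18 = $875.94

$875.94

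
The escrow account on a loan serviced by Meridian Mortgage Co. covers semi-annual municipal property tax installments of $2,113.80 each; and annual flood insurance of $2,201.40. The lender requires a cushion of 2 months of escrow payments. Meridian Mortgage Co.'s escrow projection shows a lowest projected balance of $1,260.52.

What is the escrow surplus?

Municipal property tax = $2,113.80 × 2 = $4,227.60 annually
Flood insurance = $2,201.40 annually
Total per year = $4,227.60 + $2,201.40 = $6,429.00
Per month = $6,429.00 ÷ 12 = $535.75
Required reserve = 2 × $535.75 = $1,071.50
Surplus = $1,260.52 − $1,071.50 = $189.02

$189.02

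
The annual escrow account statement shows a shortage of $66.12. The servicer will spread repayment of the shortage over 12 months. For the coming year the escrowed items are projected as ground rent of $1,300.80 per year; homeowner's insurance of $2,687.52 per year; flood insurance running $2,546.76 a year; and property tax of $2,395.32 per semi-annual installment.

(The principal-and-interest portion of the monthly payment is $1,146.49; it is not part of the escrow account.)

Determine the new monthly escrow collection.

Ground rent — $1,300.80/yr
Homeowner's insurance — $2,687.52/yr
Flood insurance — $2,546.76/yr
Property tax — $2,395.32 × 2 = $4,790.64/yr
Combined annual = $1,300.80 + $2,687.52 + $2,546.76 + $4,790.64 = $11,325.72
Monthly = $11,325.72 / 12 = $943.81
Monthly shortage recovery: $66.12 / 12 = $5.51
Adjusted monthly = $943.81 + $5.51 = $949.32

$949.32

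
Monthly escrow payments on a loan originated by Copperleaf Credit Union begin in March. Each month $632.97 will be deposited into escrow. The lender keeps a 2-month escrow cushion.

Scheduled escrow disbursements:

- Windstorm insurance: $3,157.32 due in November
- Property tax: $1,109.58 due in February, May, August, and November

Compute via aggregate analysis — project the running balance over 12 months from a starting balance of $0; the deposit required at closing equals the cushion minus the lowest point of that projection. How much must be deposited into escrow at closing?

$2,055.27

Cushion = 2 × $632.97 = $1,265.94
Trial balance (start $0, +$632.97 each month, − disbursements):
  Mar: +$632.97 → $632.97
  Apr: +$632.97 → $1,265.94
  May: +$632.97 − $1,109.58 → $789.33
  Jun: +$632.97 → $1,422.30
  Jul: +$632.97 → $2,055.27
  Aug: +$632.97 − $1,109.58 → $1,578.66
  Sep: +$632.97 → $2,211.63
  Oct: +$632.97 → $2,844.60
  Nov: +$632.97 − $4,266.90 → -$789.33
  Dec: +$632.97 → -$156.36
  Jan: +$632.97 → $476.61
  Feb: +$632.97 − $1,109.58 → $0.00
Lowest trial balance = -$789.33 (Nov)
Initial deposit = cushion − low point = $1,265.94 − (-$789.33) = $2,055.27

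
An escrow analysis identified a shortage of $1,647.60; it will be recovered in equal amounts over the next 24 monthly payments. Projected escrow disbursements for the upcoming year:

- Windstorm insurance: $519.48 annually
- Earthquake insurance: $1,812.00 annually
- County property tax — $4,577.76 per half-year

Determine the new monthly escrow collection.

Windstorm insurance — $519.48
Earthquake insurance — $1,812.00
County property tax — $4,577.76 × 2 = $9,155.52
Total annual escrow = $519.48 + $1,812.00 + $9,155.52 = $11,487.00
Monthly escrow = $11,487.00 / 12 = $957.25
Shortage spread = $1,647.60 / 24 = $68.65/mo
New monthly escrow = $957.25 + $68.65 = $1,025.90

$1,025.90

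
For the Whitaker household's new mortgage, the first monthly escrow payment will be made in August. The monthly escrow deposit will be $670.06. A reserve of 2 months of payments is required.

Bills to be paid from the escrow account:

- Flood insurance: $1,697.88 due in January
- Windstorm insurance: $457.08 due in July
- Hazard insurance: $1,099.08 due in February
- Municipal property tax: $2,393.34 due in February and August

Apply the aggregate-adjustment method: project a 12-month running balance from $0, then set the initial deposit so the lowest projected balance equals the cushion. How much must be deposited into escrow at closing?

$4,233.34

Cushion = 2 × $670.06 = $1,340.12
Trial balance (start $0, +$670.06 each month, − disbursements):
  Aug: +$670.06 − $2,393.34 → -$1,723.28
  Sep: +$670.06 → -$1,053.22
  Oct: +$670.06 → -$383.16
  Nov: +$670.06 → $286.90
  Dec: +$670.06 → $956.96
  Jan: +$670.06 − $1,697.88 → -$70.86
  Feb: +$670.06 − $3,492.42 → -$2,893.22
  Mar: +$670.06 → -$2,223.16
  Apr: +$670.06 → -$1,553.10
  May: +$670.06 → -$883.04
  Jun: +$670.06 → -$212.98
  Jul: +$670.06 − $457.08 → $0.00
Lowest trial balance = -$2,893.22 (Feb)
Initial deposit = cushion − low point = $1,340.12 − (-$2,893.22) = $4,233.34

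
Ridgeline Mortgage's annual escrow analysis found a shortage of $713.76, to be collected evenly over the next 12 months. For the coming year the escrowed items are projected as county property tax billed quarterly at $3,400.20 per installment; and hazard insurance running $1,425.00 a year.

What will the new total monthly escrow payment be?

$1,311.63

County property tax — $3,400.20 × 4 = $13,600.80 per year
Hazard insurance — $1,425.00 per year
Combined annual = $13,600.80 + $1,425.00 = $15,025.80
Per month = $15,025.80 / 12 = $1,252.15
Shortage per month = $713.76 / 12 = $59.48
New monthly escrow = $1,252.15 + $59.48 = $1,311.63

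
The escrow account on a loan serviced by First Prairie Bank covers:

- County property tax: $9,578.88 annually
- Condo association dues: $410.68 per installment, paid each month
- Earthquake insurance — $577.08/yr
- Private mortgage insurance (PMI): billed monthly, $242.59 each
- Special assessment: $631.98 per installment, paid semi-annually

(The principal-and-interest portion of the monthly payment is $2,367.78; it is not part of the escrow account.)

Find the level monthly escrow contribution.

County property tax = $9,578.88
Condo association dues = $410.68 × 12 = $4,928.16
Earthquake insurance = $577.08
Private mortgage insurance (PMI) = $242.59 × 12 = $2,911.08
Special assessment = $631.98 × 2 = $1,263.96
Yearly total = $9,578.88 + $4,928.16 + $577.08 + $2,911.08 + $1,263.96 = $19,259.16
Monthly escrow = $19,259.16 ÷ 12 = $1,604.93

$1,604.93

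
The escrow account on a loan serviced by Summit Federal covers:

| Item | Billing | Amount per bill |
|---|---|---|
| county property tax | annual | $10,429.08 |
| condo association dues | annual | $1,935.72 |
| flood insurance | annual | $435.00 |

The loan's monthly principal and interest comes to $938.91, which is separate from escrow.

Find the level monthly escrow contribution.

County property tax = $10,429.08/yr
Condo association dues = $1,935.72/yr
Flood insurance = $435.00/yr
Total annual escrow = $12,799.80
Monthly escrow = $12,799.80 / 12 = $1,066.65

$1,066.65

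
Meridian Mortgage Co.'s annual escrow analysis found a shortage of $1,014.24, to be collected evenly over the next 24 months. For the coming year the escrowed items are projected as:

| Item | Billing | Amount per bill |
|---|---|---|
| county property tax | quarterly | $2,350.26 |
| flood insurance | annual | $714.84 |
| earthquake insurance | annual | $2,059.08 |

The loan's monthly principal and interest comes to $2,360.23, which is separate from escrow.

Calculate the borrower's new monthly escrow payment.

County property tax: $2,350.26 × 4 = $9,401.04/yr
Flood insurance: $714.84/yr
Earthquake insurance: $2,059.08/yr
Annual escrow total = $12,174.96
Monthly escrow = $12,174.96 / 12 = $1,014.58
Monthly shortage recovery: $1,014.24 ÷ 24 = $42.26
Adjusted monthly = $1,014.58 + $42.26 = $1,056.84

$1,056.84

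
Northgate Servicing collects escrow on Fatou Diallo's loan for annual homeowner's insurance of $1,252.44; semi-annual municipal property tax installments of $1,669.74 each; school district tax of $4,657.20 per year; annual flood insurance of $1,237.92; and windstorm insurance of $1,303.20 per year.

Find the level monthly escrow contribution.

Homeowner's insurance — $1,252.44 per year
Municipal property tax — $1,669.74 × 2 = $3,339.48 per year
School district tax — $4,657.20 per year
Flood insurance — $1,237.92 per year
Windstorm insurance — $1,303.20 per year
Total per year = $1,252.44 + $3,339.48 + $4,657.20 + $1,237.92 + $1,303.20 = $11,790.24
Monthly escrow = $11,790.24 ÷ 12 = $982.52

$982.52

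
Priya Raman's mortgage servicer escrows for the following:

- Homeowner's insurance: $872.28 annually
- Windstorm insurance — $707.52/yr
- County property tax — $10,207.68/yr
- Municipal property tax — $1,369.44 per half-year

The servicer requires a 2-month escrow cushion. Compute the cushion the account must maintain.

$2,421.06

Homeowner's insurance — $872.28/yr
Windstorm insurance — $707.52/yr
County property tax — $10,207.68/yr
Municipal property tax — $1,369.44 × 2 = $2,738.88/yr
Total per year = $872.28 + $707.52 + $10,207.68 + $2,738.88 = $14,526.36
Base monthly escrow = $14,526.36 / 12 = $1,210.53
Cushion = 2 × $1,210.53 = $2,421.06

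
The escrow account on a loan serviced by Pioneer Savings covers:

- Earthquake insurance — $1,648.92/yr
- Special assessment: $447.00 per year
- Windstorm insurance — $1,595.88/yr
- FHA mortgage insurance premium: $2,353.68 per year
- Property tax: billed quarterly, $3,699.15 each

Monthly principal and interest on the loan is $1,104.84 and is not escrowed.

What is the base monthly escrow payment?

Earthquake insurance = $1,648.92
Special assessment = $447.00
Windstorm insurance = $1,595.88
FHA mortgage insurance premium = $2,353.68
Property tax = $3,699.15 × 4 = $14,796.60
Combined annual = $1,648.92 + $447.00 + $1,595.88 + $2,353.68 + $14,796.60 = $20,842.08
Base monthly escrow = $20,842.08 ÷ 12 = $1,736.84

$1,736.84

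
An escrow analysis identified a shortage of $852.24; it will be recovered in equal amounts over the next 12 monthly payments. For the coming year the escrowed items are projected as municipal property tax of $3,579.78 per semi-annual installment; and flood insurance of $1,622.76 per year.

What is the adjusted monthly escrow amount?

$802.88

Municipal property tax: $3,579.78 × 2 = $7,159.56 per year
Flood insurance: $1,622.76 per year
Yearly total = $8,782.32
Per month = $8,782.32 ÷ 12 = $731.86
Shortage spread = $852.24 / 12 = $71.02/mo
New monthly escrow = $731.86 + $71.02 = $802.88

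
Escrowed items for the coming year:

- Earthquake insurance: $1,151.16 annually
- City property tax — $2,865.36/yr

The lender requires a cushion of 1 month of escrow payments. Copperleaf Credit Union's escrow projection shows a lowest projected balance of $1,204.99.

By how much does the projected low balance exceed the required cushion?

Earthquake insurance — $1,151.16/yr
City property tax — $2,865.36/yr
Combined annual = $4,016.52
Per month = $4,016.52 ÷ 12 = $334.71
Cushion = 1 × $334.71 = $334.71
Surplus = $1,204.99 − $334.71 = $870.28

$870.28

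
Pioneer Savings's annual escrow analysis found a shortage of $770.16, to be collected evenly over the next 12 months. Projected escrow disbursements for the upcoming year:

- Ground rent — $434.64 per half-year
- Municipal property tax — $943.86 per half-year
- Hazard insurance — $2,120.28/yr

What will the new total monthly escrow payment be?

$470.62

Ground rent — $434.64 × 2 = $869.28 per year
Municipal property tax — $943.86 × 2 = $1,887.72 per year
Hazard insurance — $2,120.28 per year
Annual escrow total = $4,877.28
Base monthly escrow = $4,877.28 / 12 = $406.44
Shortage spread = $770.16 / 12 = $64.18/mo
Adjusted monthly = $406.44 + $64.18 = $470.62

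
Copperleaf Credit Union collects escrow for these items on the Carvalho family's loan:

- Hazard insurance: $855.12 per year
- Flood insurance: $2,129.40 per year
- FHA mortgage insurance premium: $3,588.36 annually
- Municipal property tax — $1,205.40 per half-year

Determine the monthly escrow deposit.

$748.64

Hazard insurance = $855.12/yr
Flood insurance = $2,129.40/yr
FHA mortgage insurance premium = $3,588.36/yr
Municipal property tax = $1,205.40 × 2 = $2,410.80/yr
Combined annual = $8,983.68
Per month = $8,983.68 ÷ 12 = $748.64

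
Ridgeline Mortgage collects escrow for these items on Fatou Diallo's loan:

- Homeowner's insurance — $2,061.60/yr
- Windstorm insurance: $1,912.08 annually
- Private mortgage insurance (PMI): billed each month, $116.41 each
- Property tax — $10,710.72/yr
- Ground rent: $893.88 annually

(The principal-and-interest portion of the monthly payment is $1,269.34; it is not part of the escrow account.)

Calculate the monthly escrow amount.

Homeowner's insurance = $2,061.60 annually
Windstorm insurance = $1,912.08 annually
Private mortgage insurance (PMI) = $116.41 × 12 = $1,396.92 annually
Property tax = $10,710.72 annually
Ground rent = $893.88 annually
Combined annual = $16,975.20
Per month = $16,975.20 ÷ 12 = $1,414.60

$1,414.60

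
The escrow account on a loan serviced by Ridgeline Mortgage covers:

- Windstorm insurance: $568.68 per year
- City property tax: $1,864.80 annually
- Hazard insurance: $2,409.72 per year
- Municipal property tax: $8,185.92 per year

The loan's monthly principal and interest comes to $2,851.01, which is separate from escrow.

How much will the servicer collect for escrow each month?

$1,085.76

Windstorm insurance = $568.68 per year
City property tax = $1,864.80 per year
Hazard insurance = $2,409.72 per year
Municipal property tax = $8,185.92 per year
Combined annual = $568.68 + $1,864.80 + $2,409.72 + $8,185.92 = $13,029.12
Base monthly escrow = $13,029.12 / 12 = $1,085.76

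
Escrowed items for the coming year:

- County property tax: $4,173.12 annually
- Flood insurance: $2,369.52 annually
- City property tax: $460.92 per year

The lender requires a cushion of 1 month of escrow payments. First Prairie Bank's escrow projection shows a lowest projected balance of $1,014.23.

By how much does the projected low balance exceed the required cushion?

County property tax: $4,173.12/yr
Flood insurance: $2,369.52/yr
City property tax: $460.92/yr
Yearly total = $7,003.56
Monthly escrow = $7,003.56 ÷ 12 = $583.63
Required cushion = 1 × $583.63 = $583.63
Surplus = $1,014.23 − $583.63 = $430.60

$430.60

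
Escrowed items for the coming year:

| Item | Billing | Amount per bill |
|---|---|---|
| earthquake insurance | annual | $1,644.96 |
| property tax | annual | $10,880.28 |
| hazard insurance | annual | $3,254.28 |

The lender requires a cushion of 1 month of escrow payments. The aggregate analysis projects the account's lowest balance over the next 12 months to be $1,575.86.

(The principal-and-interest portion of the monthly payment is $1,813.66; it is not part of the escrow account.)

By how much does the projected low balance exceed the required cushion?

Earthquake insurance — $1,644.96/yr
Property tax — $10,880.28/yr
Hazard insurance — $3,254.28/yr
Combined annual = $15,779.52
Monthly escrow = $15,779.52 / 12 = $1,314.96
Required reserve = 1 × $1,314.96 = $1,314.96
Surplus = $1,575.86 − $1,314.96 = $260.90

$260.90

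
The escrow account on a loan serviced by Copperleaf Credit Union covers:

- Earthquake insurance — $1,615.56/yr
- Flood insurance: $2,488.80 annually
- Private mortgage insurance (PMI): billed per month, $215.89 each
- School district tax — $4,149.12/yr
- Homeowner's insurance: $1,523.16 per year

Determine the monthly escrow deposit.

Earthquake insurance: $1,615.56 per year
Flood insurance: $2,488.80 per year
Private mortgage insurance (PMI): $215.89 × 12 = $2,590.68 per year
School district tax: $4,149.12 per year
Homeowner's insurance: $1,523.16 per year
Annual escrow total = $1,615.56 + $2,488.80 + $2,590.68 + $4,149.12 + $1,523.16 = $12,367.32
Monthly = $12,367.32 ÷ 12 = $1,030.61

$1,030.61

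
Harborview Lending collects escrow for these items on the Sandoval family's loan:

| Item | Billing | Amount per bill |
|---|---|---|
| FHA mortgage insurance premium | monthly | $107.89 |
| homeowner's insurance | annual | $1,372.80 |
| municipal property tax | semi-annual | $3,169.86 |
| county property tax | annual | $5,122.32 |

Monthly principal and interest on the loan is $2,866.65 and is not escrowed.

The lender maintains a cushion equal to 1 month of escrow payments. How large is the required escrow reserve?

$1,177.46

FHA mortgage insurance premium — $107.89 × 12 = $1,294.68/yr
Homeowner's insurance — $1,372.80/yr
Municipal property tax — $3,169.86 × 2 = $6,339.72/yr
County property tax — $5,122.32/yr
Combined annual = $1,294.68 + $1,372.80 + $6,339.72 + $5,122.32 = $14,129.52
Monthly escrow = $14,129.52 / 12 = $1,177.46
Required cushion = 1 × $1,177.46 = $1,177.46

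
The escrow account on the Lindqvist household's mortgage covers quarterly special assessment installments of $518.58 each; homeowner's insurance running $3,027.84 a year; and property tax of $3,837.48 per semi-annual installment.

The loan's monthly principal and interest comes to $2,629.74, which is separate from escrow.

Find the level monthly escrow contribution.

$1,064.76

Special assessment: $518.58 × 4 = $2,074.32 per year
Homeowner's insurance: $3,027.84 per year
Property tax: $3,837.48 × 2 = $7,674.96 per year
Total annual escrow = $2,074.32 + $3,027.84 + $7,674.96 = $12,777.12
Monthly = $12,777.12 ÷ 12 = $1,064.76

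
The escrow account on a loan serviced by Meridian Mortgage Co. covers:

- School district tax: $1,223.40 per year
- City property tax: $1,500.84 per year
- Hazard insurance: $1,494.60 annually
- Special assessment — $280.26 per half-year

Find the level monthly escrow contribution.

$398.28

School district tax: $1,223.40/yr
City property tax: $1,500.84/yr
Hazard insurance: $1,494.60/yr
Special assessment: $280.26 × 2 = $560.52/yr
Yearly total = $1,223.40 + $1,500.84 + $1,494.60 + $560.52 = $4,779.36
Per month = $4,779.36 / 12 = $398.28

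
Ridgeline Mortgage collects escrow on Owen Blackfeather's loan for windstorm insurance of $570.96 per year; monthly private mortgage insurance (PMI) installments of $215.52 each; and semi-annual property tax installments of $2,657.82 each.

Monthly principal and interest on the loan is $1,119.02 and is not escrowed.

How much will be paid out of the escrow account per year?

Windstorm insurance — $570.96 per year
Private mortgage insurance (PMI) — $215.52 × 12 = $2,586.24 per year
Property tax — $2,657.82 × 2 = $5,315.64 per year
Combined annual = $570.96 + $2,586.24 + $5,315.64 = $8,472.84

$8,472.84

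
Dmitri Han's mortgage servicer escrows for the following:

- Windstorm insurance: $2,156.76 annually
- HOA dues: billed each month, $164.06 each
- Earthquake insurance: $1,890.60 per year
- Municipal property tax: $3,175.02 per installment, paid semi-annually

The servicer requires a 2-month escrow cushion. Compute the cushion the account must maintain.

Windstorm insurance = $2,156.76
HOA dues = $164.06 × 12 = $1,968.72
Earthquake insurance = $1,890.60
Municipal property tax = $3,175.02 × 2 = $6,350.04
Total per year = $2,156.76 + $1,968.72 + $1,890.60 + $6,350.04 = $12,366.12
Base monthly escrow = $12,366.12 / 12 = $1,030.51
Required cushion = 2 × $1,030.51 = $2,061.02

$2,061.02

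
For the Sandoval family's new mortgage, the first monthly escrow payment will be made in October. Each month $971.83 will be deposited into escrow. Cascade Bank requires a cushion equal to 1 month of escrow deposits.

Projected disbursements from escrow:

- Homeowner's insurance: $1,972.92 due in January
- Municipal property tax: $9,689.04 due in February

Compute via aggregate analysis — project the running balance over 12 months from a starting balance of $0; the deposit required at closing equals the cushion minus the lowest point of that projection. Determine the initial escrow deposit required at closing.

Cushion = 1 × $971.83 = $971.83
Trial balance (start $0, +$971.83 each month, − disbursements):
  Oct: +$971.83 → $971.83
  Nov: +$971.83 → $1,943.66
  Dec: +$971.83 → $2,915.49
  Jan: +$971.83 − $1,972.92 → $1,914.40
  Feb: +$971.83 − $9,689.04 → -$6,802.81
  Mar: +$971.83 → -$5,830.98
  Apr: +$971.83 → -$4,859.15
  May: +$971.83 → -$3,887.32
  Jun: +$971.83 → -$2,915.49
  Jul: +$971.83 → -$1,943.66
  Aug: +$971.83 → -$971.83
  Sep: +$971.83 → $0.00
Lowest trial balance = -$6,802.81 (Feb)
Initial deposit = cushion − low point = $971.83 − (-$6,802.81) = $7,774.64

$7,774.64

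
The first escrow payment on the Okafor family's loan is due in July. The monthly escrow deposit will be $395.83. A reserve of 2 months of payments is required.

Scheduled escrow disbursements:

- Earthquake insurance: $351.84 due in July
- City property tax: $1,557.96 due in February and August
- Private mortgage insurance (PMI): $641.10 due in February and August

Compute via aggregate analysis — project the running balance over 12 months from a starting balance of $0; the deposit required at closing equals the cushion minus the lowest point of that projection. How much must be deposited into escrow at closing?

Cushion = 2 × $395.83 = $791.66
Trial balance (start $0, +$395.83 each month, − disbursements):
  Jul: +$395.83 − $351.84 → $43.99
  Aug: +$395.83 − $2,199.06 → -$1,759.24
  Sep: +$395.83 → -$1,363.41
  Oct: +$395.83 → -$967.58
  Nov: +$395.83 → -$571.75
  Dec: +$395.83 → -$175.92
  Jan: +$395.83 → $219.91
  Feb: +$395.83 − $2,199.06 → -$1,583.32
  Mar: +$395.83 → -$1,187.49
  Apr: +$395.83 → -$791.66
  May: +$395.83 → -$395.83
  Jun: +$395.83 → $0.00
Lowest trial balance = -$1,759.24 (Aug)
Initial deposit = cushion − low point = $791.66 − (-$1,759.24) = $2,550.90

$2,550.90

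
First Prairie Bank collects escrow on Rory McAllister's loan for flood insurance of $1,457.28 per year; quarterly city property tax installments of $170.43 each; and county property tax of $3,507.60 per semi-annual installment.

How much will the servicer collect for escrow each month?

Flood insurance = $1,457.28/yr
City property tax = $170.43 × 4 = $681.72/yr
County property tax = $3,507.60 × 2 = $7,015.20/yr
Total annual escrow = $1,457.28 + $681.72 + $7,015.20 = $9,154.20
Base monthly escrow = $9,154.20 ÷ 12 = $762.85

$762.85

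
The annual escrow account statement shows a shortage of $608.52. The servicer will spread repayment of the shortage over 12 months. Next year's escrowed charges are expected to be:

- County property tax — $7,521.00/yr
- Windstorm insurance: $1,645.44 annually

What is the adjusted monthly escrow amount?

County property tax = $7,521.00/yr
Windstorm insurance = $1,645.44/yr
Total annual escrow = $7,521.00 + $1,645.44 = $9,166.44
Monthly escrow = $9,166.44 / 12 = $763.87
Monthly shortage recovery: $608.52 / 12 = $50.71
Adjusted monthly = $763.87 + $50.71 = $814.58

$814.58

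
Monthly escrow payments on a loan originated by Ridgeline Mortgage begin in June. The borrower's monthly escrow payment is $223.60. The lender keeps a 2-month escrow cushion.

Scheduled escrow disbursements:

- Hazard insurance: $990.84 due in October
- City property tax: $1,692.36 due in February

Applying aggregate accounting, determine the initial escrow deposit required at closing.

$1,118.00

Cushion = 2 × $223.60 = $447.20
Trial balance (start $0, +$223.60 each month, − disbursements):
  Jun: +$223.60 → $223.60
  Jul: +$223.60 → $447.20
  Aug: +$223.60 → $670.80
  Sep: +$223.60 → $894.40
  Oct: +$223.60 − $990.84 → $127.16
  Nov: +$223.60 → $350.76
  Dec: +$223.60 → $574.36
  Jan: +$223.60 → $797.96
  Feb: +$223.60 − $1,692.36 → -$670.80
  Mar: +$223.60 → -$447.20
  Apr: +$223.60 → -$223.60
  May: +$223.60 → $0.00
Lowest trial balance = -$670.80 (Feb)
Initial deposit = cushion − low point = $447.20 − (-$670.80) = $1,118.00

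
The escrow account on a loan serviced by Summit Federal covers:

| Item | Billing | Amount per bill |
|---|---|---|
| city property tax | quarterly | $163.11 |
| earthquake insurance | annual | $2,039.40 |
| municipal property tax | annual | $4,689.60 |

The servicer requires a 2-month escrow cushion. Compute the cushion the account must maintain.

City property tax = $163.11 × 4 = $652.44 per year
Earthquake insurance = $2,039.40 per year
Municipal property tax = $4,689.60 per year
Total per year = $7,381.44
Monthly escrow = $7,381.44 / 12 = $615.12
Cushion = 2 × $615.12 = $1,230.24

$1,230.24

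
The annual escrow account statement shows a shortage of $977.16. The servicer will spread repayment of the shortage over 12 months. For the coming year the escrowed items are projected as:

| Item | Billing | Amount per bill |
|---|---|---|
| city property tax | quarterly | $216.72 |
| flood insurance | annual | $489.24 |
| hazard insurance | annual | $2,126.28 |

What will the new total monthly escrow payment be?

$371.63

City property tax — $216.72 × 4 = $866.88
Flood insurance — $489.24
Hazard insurance — $2,126.28
Total per year = $866.88 + $489.24 + $2,126.28 = $3,482.40
Per month = $3,482.40 / 12 = $290.20
Monthly shortage recovery: $977.16 ÷ 12 = $81.43
Adjusted monthly = $290.20 + $81.43 = $371.63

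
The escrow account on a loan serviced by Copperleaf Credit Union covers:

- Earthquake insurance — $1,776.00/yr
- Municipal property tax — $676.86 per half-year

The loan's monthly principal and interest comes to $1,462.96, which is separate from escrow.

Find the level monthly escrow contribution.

Earthquake insurance = $1,776.00
Municipal property tax = $676.86 × 2 = $1,353.72
Annual escrow total = $3,129.72
Per month = $3,129.72 / 12 = $260.81

$260.81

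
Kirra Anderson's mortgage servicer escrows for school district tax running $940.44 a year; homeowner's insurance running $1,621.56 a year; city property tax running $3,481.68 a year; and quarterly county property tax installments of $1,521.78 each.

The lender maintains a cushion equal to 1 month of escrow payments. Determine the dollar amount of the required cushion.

$1,010.90

School district tax = $940.44 per year
Homeowner's insurance = $1,621.56 per year
City property tax = $3,481.68 per year
County property tax = $1,521.78 × 4 = $6,087.12 per year
Total annual escrow = $12,130.80
Base monthly escrow = $12,130.80 / 12 = $1,010.90
Required cushion = 1 × $1,010.90 = $1,010.90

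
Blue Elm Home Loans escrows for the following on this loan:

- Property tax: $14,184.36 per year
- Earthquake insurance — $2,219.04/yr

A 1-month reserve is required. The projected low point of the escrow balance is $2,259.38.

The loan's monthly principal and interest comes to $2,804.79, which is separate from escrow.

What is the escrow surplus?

$892.43

Property tax: $14,184.36 per year
Earthquake insurance: $2,219.04 per year
Yearly total = $16,403.40
Per month = $16,403.40 ÷ 12 = $1,366.95
Required reserve = 1 × $1,366.95 = $1,366.95
Excess over cushion: $2,259.38 − $1,366.95 = $892.43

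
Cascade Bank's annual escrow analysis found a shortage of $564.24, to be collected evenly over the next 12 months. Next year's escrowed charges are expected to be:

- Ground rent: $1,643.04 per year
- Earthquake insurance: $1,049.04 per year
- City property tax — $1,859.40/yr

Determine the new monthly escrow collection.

Ground rent — $1,643.04
Earthquake insurance — $1,049.04
City property tax — $1,859.40
Total per year = $4,551.48
Monthly escrow = $4,551.48 ÷ 12 = $379.29
Shortage per month = $564.24 ÷ 12 = $47.02
New monthly escrow = $379.29 + $47.02 = $426.31

$426.31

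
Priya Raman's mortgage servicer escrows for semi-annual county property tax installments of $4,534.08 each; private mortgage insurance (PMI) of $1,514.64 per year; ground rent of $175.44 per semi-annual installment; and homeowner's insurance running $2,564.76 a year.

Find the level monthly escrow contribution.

$1,124.87

County property tax — $4,534.08 × 2 = $9,068.16/yr
Private mortgage insurance (PMI) — $1,514.64/yr
Ground rent — $175.44 × 2 = $350.88/yr
Homeowner's insurance — $2,564.76/yr
Annual escrow total = $13,498.44
Monthly escrow = $13,498.44 ÷ 12 = $1,124.87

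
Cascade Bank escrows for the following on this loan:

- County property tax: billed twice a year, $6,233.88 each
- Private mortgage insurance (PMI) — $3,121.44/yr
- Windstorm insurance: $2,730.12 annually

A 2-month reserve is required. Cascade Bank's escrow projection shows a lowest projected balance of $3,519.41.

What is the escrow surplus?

$466.19

County property tax: $6,233.88 × 2 = $12,467.76 annually
Private mortgage insurance (PMI): $3,121.44 annually
Windstorm insurance: $2,730.12 annually
Combined annual = $18,319.32
Monthly escrow = $18,319.32 / 12 = $1,526.61
Cushion = 2 × $1,526.61 = $3,053.22
Excess over cushion: $3,519.41 − $3,053.22 = $466.19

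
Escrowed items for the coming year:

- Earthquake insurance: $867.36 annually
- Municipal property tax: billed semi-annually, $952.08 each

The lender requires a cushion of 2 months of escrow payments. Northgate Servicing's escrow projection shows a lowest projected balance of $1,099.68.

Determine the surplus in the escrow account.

$637.76

Earthquake insurance — $867.36/yr
Municipal property tax — $952.08 × 2 = $1,904.16/yr
Annual escrow total = $2,771.52
Per month = $2,771.52 / 12 = $230.96
Required reserve = 2 × $230.96 = $461.92
Excess over cushion: $1,099.68 − $461.92 = $637.76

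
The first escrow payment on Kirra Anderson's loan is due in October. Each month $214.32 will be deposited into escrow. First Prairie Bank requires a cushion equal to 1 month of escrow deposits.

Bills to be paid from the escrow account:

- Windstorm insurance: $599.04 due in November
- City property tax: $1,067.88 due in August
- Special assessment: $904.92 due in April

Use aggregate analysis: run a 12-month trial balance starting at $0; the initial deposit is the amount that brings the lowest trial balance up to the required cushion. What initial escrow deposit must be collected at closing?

Cushion = 1 × $214.32 = $214.32
Trial balance (start $0, +$214.32 each month, − disbursements):
  Oct: +$214.32 → $214.32
  Nov: +$214.32 − $599.04 → -$170.40
  Dec: +$214.32 → $43.92
  Jan: +$214.32 → $258.24
  Feb: +$214.32 → $472.56
  Mar: +$214.32 → $686.88
  Apr: +$214.32 − $904.92 → -$3.72
  May: +$214.32 → $210.60
  Jun: +$214.32 → $424.92
  Jul: +$214.32 → $639.24
  Aug: +$214.32 − $1,067.88 → -$214.32
  Sep: +$214.32 → $0.00
Lowest trial balance = -$214.32 (Aug)
Initial deposit = cushion − low point = $214.32 − (-$214.32) = $428.64

$428.64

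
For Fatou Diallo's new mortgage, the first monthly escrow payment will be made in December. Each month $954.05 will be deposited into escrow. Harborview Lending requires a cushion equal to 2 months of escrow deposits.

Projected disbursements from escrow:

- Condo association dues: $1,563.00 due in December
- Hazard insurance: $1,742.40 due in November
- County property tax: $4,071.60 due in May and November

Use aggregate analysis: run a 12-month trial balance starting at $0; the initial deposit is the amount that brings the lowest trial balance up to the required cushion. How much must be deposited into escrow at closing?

Cushion = 2 × $954.05 = $1,908.10
Trial balance (start $0, +$954.05 each month, − disbursements):
  Dec: +$954.05 − $1,563.00 → -$608.95
  Jan: +$954.05 → $345.10
  Feb: +$954.05 → $1,299.15
  Mar: +$954.05 → $2,253.20
  Apr: +$954.05 → $3,207.25
  May: +$954.05 − $4,071.60 → $89.70
  Jun: +$954.05 → $1,043.75
  Jul: +$954.05 → $1,997.80
  Aug: +$954.05 → $2,951.85
  Sep: +$954.05 → $3,905.90
  Oct: +$954.05 → $4,859.95
  Nov: +$954.05 − $5,814.00 → $0.00
Lowest trial balance = -$608.95 (Dec)
Initial deposit = cushion − low point = $1,908.10 − (-$608.95) = $2,517.05

$2,517.05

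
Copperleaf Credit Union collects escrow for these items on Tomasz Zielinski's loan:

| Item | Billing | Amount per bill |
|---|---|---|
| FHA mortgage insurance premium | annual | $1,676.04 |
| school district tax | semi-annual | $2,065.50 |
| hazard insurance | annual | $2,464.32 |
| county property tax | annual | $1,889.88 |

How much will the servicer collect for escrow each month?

FHA mortgage insurance premium — $1,676.04 per year
School district tax — $2,065.50 × 2 = $4,131.00 per year
Hazard insurance — $2,464.32 per year
County property tax — $1,889.88 per year
Combined annual = $1,676.04 + $4,131.00 + $2,464.32 + $1,889.88 = $10,161.24
Monthly = $10,161.24 / 12 = $846.77

$846.77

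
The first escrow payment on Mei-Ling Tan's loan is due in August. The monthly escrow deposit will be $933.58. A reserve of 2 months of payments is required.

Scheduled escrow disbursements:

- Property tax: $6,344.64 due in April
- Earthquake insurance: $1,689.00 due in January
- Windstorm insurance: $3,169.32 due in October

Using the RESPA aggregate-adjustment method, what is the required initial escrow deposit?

Cushion = 2 × $933.58 = $1,867.16
Trial balance (start $0, +$933.58 each month, − disbursements):
  Aug: +$933.58 → $933.58
  Sep: +$933.58 → $1,867.16
  Oct: +$933.58 − $3,169.32 → -$368.58
  Nov: +$933.58 → $565.00
  Dec: +$933.58 → $1,498.58
  Jan: +$933.58 − $1,689.00 → $743.16
  Feb: +$933.58 → $1,676.74
  Mar: +$933.58 → $2,610.32
  Apr: +$933.58 − $6,344.64 → -$2,800.74
  May: +$933.58 → -$1,867.16
  Jun: +$933.58 → -$933.58
  Jul: +$933.58 → $0.00
Lowest trial balance = -$2,800.74 (Apr)
Initial deposit = cushion − low point = $1,867.16 − (-$2,800.74) = $4,667.90

$4,667.90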